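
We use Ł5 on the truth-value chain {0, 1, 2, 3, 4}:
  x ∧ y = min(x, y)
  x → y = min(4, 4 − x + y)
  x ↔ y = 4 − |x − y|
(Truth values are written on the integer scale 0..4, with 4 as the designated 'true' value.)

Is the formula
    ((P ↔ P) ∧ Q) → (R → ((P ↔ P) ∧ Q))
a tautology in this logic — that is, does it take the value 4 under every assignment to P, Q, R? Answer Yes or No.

Yes

At P = 4, Q = 3, R = 1, for instance:
P ↔ P = 4 ↔ 4 = 4
(P ↔ P) ∧ Q = 4 ∧ 3 = 3
R → ((P ↔ P) ∧ Q) = 1 → 3 = 4
((P ↔ P) ∧ Q) → (R → ((P ↔ P) ∧ Q)) = 3 → 4 = 4
and checking the remaining 124 assignments likewise gives ≥ 4 in every case.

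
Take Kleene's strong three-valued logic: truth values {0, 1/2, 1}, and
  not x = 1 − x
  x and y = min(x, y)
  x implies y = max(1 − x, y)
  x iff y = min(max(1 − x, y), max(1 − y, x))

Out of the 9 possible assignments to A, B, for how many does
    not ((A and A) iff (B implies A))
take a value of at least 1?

A = 0, B = 0 ↦ 1  ≥
A = 0, B = 1/2 ↦ 1/2  <
A = 0, B = 1 ↦ 0  <
A = 1/2, B = 0 ↦ 1/2  <
A = 1/2, B = 1/2 ↦ 1/2  <
A = 1/2, B = 1 ↦ 1/2  <
A = 1, B = 0 ↦ 0  <
A = 1, B = 1/2 ↦ 0  <
A = 1, B = 1 ↦ 0  <
So 1 of the 9 assignments meets the threshold.

1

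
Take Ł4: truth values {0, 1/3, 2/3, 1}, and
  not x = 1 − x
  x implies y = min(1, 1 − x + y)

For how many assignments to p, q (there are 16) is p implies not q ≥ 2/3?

p = 0, q = 0 ↦ 1  ≥
p = 0, q = 1/3 ↦ 1  ≥
p = 0, q = 2/3 ↦ 1  ≥
p = 0, q = 1 ↦ 1  ≥
p = 1/3, q = 0 ↦ 1  ≥
p = 1/3, q = 1/3 ↦ 1  ≥
p = 1/3, q = 2/3 ↦ 1  ≥
p = 1/3, q = 1 ↦ 2/3  ≥
p = 2/3, q = 0 ↦ 1  ≥
p = 2/3, q = 1/3 ↦ 1  ≥
p = 2/3, q = 2/3 ↦ 2/3  ≥
p = 2/3, q = 1 ↦ 1/3  <
p = 1, q = 0 ↦ 1  ≥
p = 1, q = 1/3 ↦ 2/3  ≥
p = 1, q = 2/3 ↦ 1/3  <
p = 1, q = 1 ↦ 0  <
So 13 of the 16 assignments meet the threshold.

13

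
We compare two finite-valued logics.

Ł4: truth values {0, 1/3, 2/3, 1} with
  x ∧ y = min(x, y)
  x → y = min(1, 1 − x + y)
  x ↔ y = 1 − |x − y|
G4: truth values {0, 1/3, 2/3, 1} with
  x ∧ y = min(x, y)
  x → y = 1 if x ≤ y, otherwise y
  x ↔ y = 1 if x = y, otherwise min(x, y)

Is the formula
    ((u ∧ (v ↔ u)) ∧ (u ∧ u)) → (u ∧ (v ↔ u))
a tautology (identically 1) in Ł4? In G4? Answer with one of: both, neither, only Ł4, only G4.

both

In Ł4: every assignment gives 1 — tautology.
In G4: every assignment gives 1 — tautology.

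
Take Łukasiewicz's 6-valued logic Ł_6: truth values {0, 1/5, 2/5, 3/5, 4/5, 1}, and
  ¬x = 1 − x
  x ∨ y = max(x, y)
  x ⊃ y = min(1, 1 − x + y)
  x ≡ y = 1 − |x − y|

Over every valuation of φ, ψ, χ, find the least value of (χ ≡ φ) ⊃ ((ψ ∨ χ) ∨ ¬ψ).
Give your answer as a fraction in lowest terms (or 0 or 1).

Take φ = 0, ψ = 2/5, χ = 0:
χ ≡ φ = 0 ≡ 0 = 1
ψ ∨ χ = 2/5 ∨ 0 = 2/5
¬ψ = ¬2/5 = 3/5
(ψ ∨ χ) ∨ ¬ψ = 2/5 ∨ 3/5 = 3/5
(χ ≡ φ) ⊃ ((ψ ∨ χ) ∨ ¬ψ) = 1 ⊃ 3/5 = 3/5
No assignment yields a value below 3/5, so this is the minimum.

3/5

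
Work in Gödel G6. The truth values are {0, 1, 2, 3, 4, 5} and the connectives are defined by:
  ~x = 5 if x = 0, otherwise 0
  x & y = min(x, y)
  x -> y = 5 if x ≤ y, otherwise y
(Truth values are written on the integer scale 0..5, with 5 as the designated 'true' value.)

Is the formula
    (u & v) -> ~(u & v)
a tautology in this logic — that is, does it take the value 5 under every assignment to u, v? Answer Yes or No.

Counterexample: take u = 1, v = 1.
u & v = 1 & 1 = 1
u & v = 1 & 1 = 1
~(u & v) = ~1 = 0
(u & v) -> ~(u & v) = 1 -> 0 = 0
This gives 0 ≠ 5.

No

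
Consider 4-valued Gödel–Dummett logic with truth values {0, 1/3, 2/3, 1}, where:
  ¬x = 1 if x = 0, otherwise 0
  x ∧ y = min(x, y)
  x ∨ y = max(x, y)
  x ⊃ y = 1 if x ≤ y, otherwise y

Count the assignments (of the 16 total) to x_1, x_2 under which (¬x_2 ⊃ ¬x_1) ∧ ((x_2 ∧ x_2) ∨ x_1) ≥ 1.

x_1 = 0, x_2 = 0 ↦ 0  <
x_1 = 0, x_2 = 1/3 ↦ 1/3  <
x_1 = 0, x_2 = 2/3 ↦ 2/3  <
x_1 = 0, x_2 = 1 ↦ 1  ≥
x_1 = 1/3, x_2 = 0 ↦ 0  <
x_1 = 1/3, x_2 = 1/3 ↦ 1/3  <
x_1 = 1/3, x_2 = 2/3 ↦ 2/3  <
x_1 = 1/3, x_2 = 1 ↦ 1  ≥
x_1 = 2/3, x_2 = 0 ↦ 0  <
x_1 = 2/3, x_2 = 1/3 ↦ 2/3  <
x_1 = 2/3, x_2 = 2/3 ↦ 2/3  <
x_1 = 2/3, x_2 = 1 ↦ 1  ≥
x_1 = 1, x_2 = 0 ↦ 0  <
x_1 = 1, x_2 = 1/3 ↦ 1  ≥
x_1 = 1, x_2 = 2/3 ↦ 1  ≥
x_1 = 1, x_2 = 1 ↦ 1  ≥
So 6 of the 16 assignments meet the threshold.

6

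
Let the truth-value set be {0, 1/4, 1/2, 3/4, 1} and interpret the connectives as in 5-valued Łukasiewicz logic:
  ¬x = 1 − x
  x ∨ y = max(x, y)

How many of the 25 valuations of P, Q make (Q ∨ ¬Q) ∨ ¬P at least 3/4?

22

value 1: 13 assignments (counts)
value 3/4: 9 assignments (counts)
value 1/2: 3 assignments
So 22 of the 25 assignments meet the threshold.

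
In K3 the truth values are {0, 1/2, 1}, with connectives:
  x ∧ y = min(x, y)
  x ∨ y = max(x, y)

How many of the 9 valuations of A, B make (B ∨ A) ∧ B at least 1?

3

A = 0, B = 0 ↦ 0  <
A = 0, B = 1/2 ↦ 1/2  <
A = 0, B = 1 ↦ 1  ≥
A = 1/2, B = 0 ↦ 0  <
A = 1/2, B = 1/2 ↦ 1/2  <
A = 1/2, B = 1 ↦ 1  ≥
A = 1, B = 0 ↦ 0  <
A = 1, B = 1/2 ↦ 1/2  <
A = 1, B = 1 ↦ 1  ≥
So 3 of the 9 assignments meet the threshold.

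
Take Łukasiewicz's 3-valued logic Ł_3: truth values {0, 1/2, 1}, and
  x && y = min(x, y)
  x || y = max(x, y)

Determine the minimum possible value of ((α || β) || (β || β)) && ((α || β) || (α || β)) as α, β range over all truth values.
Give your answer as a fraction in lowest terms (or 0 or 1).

0

Take α = 0, β = 0:
α || β = 0 || 0 = 0
β || β = 0 || 0 = 0
(α || β) || (β || β) = 0 || 0 = 0
α || β = 0 || 0 = 0
α || β = 0 || 0 = 0
(α || β) || (α || β) = 0 || 0 = 0
((α || β) || (β || β)) && ((α || β) || (α || β)) = 0 && 0 = 0
No assignment yields a value below 0, so this is the minimum.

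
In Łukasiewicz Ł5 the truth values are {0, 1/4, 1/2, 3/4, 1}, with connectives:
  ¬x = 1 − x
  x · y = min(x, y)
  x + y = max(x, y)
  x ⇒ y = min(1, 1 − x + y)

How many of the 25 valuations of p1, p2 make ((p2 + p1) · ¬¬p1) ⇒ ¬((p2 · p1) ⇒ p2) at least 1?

value 1: 5 assignments (counts)
value 3/4: 5 assignments
value 1/2: 5 assignments
value 1/4: 5 assignments
value 0: 5 assignments
So 5 of the 25 assignments meet the threshold.

5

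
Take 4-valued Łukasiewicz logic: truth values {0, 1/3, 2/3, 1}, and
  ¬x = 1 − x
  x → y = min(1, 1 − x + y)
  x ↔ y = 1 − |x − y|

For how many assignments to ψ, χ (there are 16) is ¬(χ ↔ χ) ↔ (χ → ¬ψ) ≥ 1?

1

ψ = 0, χ = 0 ↦ 0  <
ψ = 0, χ = 1/3 ↦ 0  <
ψ = 0, χ = 2/3 ↦ 0  <
ψ = 0, χ = 1 ↦ 0  <
ψ = 1/3, χ = 0 ↦ 0  <
ψ = 1/3, χ = 1/3 ↦ 0  <
ψ = 1/3, χ = 2/3 ↦ 0  <
ψ = 1/3, χ = 1 ↦ 1/3  <
ψ = 2/3, χ = 0 ↦ 0  <
ψ = 2/3, χ = 1/3 ↦ 0  <
ψ = 2/3, χ = 2/3 ↦ 1/3  <
ψ = 2/3, χ = 1 ↦ 2/3  <
ψ = 1, χ = 0 ↦ 0  <
ψ = 1, χ = 1/3 ↦ 1/3  <
ψ = 1, χ = 2/3 ↦ 2/3  <
ψ = 1, χ = 1 ↦ 1  ≥
So 1 of the 16 assignments meets the threshold.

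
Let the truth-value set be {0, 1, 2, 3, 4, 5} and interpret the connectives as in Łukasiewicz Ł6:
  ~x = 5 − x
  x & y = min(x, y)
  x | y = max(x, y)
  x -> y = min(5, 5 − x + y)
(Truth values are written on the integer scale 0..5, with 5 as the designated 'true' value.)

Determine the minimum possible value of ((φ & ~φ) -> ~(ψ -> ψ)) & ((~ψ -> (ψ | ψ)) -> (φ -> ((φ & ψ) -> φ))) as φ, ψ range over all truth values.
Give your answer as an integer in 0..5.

Take φ = 2, ψ = 0:
~φ = ~2 = 3
φ & ~φ = 2 & 3 = 2
ψ -> ψ = 0 -> 0 = 5
~(ψ -> ψ) = ~5 = 0
(φ & ~φ) -> ~(ψ -> ψ) = 2 -> 0 = 3
~ψ = ~0 = 5
ψ | ψ = 0 | 0 = 0
~ψ -> (ψ | ψ) = 5 -> 0 = 0
φ & ψ = 2 & 0 = 0
(φ & ψ) -> φ = 0 -> 2 = 5
φ -> ((φ & ψ) -> φ) = 2 -> 5 = 5
(~ψ -> (ψ | ψ)) -> (φ -> ((φ & ψ) -> φ)) = 0 -> 5 = 5
((φ & ~φ) -> ~(ψ -> ψ)) & ((~ψ -> (ψ | ψ)) -> (φ -> ((φ & ψ) -> φ))) = 3 & 5 = 3
No assignment yields a value below 3, so this is the minimum.

3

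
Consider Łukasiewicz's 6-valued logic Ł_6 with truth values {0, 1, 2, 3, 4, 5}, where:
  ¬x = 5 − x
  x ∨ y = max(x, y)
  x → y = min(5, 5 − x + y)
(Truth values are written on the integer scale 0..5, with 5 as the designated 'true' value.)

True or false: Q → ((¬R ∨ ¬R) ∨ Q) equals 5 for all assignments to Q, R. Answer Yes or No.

At Q = 3, R = 1, for instance:
¬R = ¬1 = 4
¬R = ¬1 = 4
¬R ∨ ¬R = 4 ∨ 4 = 4
(¬R ∨ ¬R) ∨ Q = 4 ∨ 3 = 4
Q → ((¬R ∨ ¬R) ∨ Q) = 3 → 4 = 5
and checking the remaining 35 assignments likewise gives ≥ 5 in every case.

Yes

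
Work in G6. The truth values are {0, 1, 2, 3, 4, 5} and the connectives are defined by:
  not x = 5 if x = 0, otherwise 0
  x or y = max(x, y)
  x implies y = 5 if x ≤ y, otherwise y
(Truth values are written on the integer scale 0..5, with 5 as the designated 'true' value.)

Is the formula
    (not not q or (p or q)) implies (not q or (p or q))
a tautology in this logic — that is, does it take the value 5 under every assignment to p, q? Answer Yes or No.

No

Counterexample: take p = 0, q = 1.
not q = not 1 = 0
not not q = not 0 = 5
p or q = 0 or 1 = 1
not not q or (p or q) = 5 or 1 = 5
not q = not 1 = 0
p or q = 0 or 1 = 1
not q or (p or q) = 0 or 1 = 1
(not not q or (p or q)) implies (not q or (p or q)) = 5 implies 1 = 1
This gives 1 ≠ 5.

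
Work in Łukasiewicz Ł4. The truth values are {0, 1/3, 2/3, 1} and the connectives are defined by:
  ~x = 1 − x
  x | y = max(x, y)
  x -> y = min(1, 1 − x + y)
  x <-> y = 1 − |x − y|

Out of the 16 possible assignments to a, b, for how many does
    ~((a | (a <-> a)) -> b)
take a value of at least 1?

a = 0, b = 0 ↦ 1  ≥
a = 0, b = 1/3 ↦ 2/3  <
a = 0, b = 2/3 ↦ 1/3  <
a = 0, b = 1 ↦ 0  <
a = 1/3, b = 0 ↦ 1  ≥
a = 1/3, b = 1/3 ↦ 2/3  <
a = 1/3, b = 2/3 ↦ 1/3  <
a = 1/3, b = 1 ↦ 0  <
a = 2/3, b = 0 ↦ 1  ≥
a = 2/3, b = 1/3 ↦ 2/3  <
a = 2/3, b = 2/3 ↦ 1/3  <
a = 2/3, b = 1 ↦ 0  <
a = 1, b = 0 ↦ 1  ≥
a = 1, b = 1/3 ↦ 2/3  <
a = 1, b = 2/3 ↦ 1/3  <
a = 1, b = 1 ↦ 0  <
So 4 of the 16 assignments meet the threshold.

4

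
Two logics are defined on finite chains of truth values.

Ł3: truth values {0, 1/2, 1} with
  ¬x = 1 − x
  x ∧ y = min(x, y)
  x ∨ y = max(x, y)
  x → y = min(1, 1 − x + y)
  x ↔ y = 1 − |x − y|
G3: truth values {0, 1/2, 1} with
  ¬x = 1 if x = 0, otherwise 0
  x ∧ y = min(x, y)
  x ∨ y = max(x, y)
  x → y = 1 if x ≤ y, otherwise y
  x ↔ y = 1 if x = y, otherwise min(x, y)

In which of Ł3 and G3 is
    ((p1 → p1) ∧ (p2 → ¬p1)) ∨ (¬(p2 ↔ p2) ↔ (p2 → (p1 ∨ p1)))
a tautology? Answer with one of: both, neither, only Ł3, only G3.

neither

In Ł3: at p1 = 1/2, p2 = 1 the value is 1/2 — not a tautology.
In G3: at p1 = 1/2, p2 = 1/2 the value is 0 — not a tautology.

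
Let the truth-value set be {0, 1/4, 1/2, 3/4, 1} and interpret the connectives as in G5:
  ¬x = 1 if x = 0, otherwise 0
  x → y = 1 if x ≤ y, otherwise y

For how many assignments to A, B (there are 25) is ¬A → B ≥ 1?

value 1: 21 assignments (counts)
value 3/4: 1 assignment
value 1/2: 1 assignment
value 1/4: 1 assignment
value 0: 1 assignment
So 21 of the 25 assignments meet the threshold.

21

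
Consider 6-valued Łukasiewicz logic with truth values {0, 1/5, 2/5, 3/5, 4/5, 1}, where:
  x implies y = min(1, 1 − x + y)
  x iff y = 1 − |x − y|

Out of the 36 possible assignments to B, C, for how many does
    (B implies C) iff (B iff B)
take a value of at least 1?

value 1: 21 assignments (counts)
value 4/5: 5 assignments
value 3/5: 4 assignments
value 2/5: 3 assignments
value 1/5: 2 assignments
value 0: 1 assignment
So 21 of the 36 assignments meet the threshold.

21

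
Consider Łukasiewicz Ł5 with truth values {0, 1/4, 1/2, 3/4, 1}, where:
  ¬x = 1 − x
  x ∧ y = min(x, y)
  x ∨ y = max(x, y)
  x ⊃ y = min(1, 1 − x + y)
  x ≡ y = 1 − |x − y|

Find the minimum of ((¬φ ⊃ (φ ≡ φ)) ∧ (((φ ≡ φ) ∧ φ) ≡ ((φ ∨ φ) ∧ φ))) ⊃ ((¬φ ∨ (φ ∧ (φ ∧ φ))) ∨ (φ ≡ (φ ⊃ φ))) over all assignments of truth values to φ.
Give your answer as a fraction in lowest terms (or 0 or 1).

Take φ = 1/2:
¬φ = ¬1/2 = 1/2
φ ≡ φ = 1/2 ≡ 1/2 = 1
¬φ ⊃ (φ ≡ φ) = 1/2 ⊃ 1 = 1
φ ≡ φ = 1/2 ≡ 1/2 = 1
(φ ≡ φ) ∧ φ = 1 ∧ 1/2 = 1/2
φ ∨ φ = 1/2 ∨ 1/2 = 1/2
(φ ∨ φ) ∧ φ = 1/2 ∧ 1/2 = 1/2
((φ ≡ φ) ∧ φ) ≡ ((φ ∨ φ) ∧ φ) = 1/2 ≡ 1/2 = 1
(¬φ ⊃ (φ ≡ φ)) ∧ (((φ ≡ φ) ∧ φ) ≡ ((φ ∨ φ) ∧ φ)) = 1 ∧ 1 = 1
¬φ = ¬1/2 = 1/2
φ ∧ φ = 1/2 ∧ 1/2 = 1/2
φ ∧ (φ ∧ φ) = 1/2 ∧ 1/2 = 1/2
¬φ ∨ (φ ∧ (φ ∧ φ)) = 1/2 ∨ 1/2 = 1/2
φ ⊃ φ = 1/2 ⊃ 1/2 = 1
φ ≡ (φ ⊃ φ) = 1/2 ≡ 1 = 1/2
(¬φ ∨ (φ ∧ (φ ∧ φ))) ∨ (φ ≡ (φ ⊃ φ)) = 1/2 ∨ 1/2 = 1/2
((¬φ ⊃ (φ ≡ φ)) ∧ (((φ ≡ φ) ∧ φ) ≡ ((φ ∨ φ) ∧ φ))) ⊃ ((¬φ ∨ (φ ∧ (φ ∧ φ))) ∨ (φ ≡ (φ ⊃ φ))) = 1 ⊃ 1/2 = 1/2
No assignment yields a value below 1/2, so this is the minimum.

1/2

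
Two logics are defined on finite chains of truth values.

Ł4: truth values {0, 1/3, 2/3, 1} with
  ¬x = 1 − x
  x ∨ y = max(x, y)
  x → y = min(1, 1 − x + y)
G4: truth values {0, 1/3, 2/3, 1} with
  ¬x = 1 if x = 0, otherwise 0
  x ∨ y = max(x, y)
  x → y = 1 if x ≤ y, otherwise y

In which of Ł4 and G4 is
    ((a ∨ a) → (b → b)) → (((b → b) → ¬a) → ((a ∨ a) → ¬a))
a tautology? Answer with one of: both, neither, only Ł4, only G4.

In Ł4: every assignment gives 1 — tautology.
In G4: every assignment gives 1 — tautology.

both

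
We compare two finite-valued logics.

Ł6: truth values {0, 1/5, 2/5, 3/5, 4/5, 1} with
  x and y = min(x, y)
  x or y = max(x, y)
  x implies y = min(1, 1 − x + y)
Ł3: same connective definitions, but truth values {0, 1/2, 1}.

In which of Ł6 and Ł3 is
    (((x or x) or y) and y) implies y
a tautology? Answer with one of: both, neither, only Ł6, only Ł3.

In Ł6: every assignment gives 1 — tautology.
In Ł3: every assignment gives 1 — tautology.

both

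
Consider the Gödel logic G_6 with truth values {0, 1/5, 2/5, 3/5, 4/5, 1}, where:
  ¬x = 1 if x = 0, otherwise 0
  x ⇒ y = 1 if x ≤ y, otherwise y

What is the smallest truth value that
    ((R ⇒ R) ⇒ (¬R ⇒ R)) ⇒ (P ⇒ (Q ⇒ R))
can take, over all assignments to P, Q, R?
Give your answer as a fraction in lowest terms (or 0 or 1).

Take P = 2/5, Q = 2/5, R = 1/5:
R ⇒ R = 1/5 ⇒ 1/5 = 1
¬R = ¬1/5 = 0
¬R ⇒ R = 0 ⇒ 1/5 = 1
(R ⇒ R) ⇒ (¬R ⇒ R) = 1 ⇒ 1 = 1
Q ⇒ R = 2/5 ⇒ 1/5 = 1/5
P ⇒ (Q ⇒ R) = 2/5 ⇒ 1/5 = 1/5
((R ⇒ R) ⇒ (¬R ⇒ R)) ⇒ (P ⇒ (Q ⇒ R)) = 1 ⇒ 1/5 = 1/5
No assignment yields a value below 1/5, so this is the minimum.

1/5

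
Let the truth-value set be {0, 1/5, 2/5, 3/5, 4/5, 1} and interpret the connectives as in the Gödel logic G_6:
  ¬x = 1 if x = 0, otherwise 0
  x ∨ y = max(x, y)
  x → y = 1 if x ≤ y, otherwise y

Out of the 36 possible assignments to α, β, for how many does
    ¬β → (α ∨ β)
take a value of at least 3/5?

33

value 1: 31 assignments (counts)
value 4/5: 1 assignment (counts)
value 3/5: 1 assignment (counts)
value 2/5: 1 assignment
value 1/5: 1 assignment
value 0: 1 assignment
So 33 of the 36 assignments meet the threshold.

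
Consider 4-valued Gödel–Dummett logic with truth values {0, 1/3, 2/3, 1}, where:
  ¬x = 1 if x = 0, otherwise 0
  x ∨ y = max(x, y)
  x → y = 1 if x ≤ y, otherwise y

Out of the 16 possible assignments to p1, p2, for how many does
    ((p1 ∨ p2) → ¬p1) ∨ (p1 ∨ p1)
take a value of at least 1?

p1 = 0, p2 = 0 ↦ 1  ≥
p1 = 0, p2 = 1/3 ↦ 1  ≥
p1 = 0, p2 = 2/3 ↦ 1  ≥
p1 = 0, p2 = 1 ↦ 1  ≥
p1 = 1/3, p2 = 0 ↦ 1/3  <
p1 = 1/3, p2 = 1/3 ↦ 1/3  <
p1 = 1/3, p2 = 2/3 ↦ 1/3  <
p1 = 1/3, p2 = 1 ↦ 1/3  <
p1 = 2/3, p2 = 0 ↦ 2/3  <
p1 = 2/3, p2 = 1/3 ↦ 2/3  <
p1 = 2/3, p2 = 2/3 ↦ 2/3  <
p1 = 2/3, p2 = 1 ↦ 2/3  <
p1 = 1, p2 = 0 ↦ 1  ≥
p1 = 1, p2 = 1/3 ↦ 1  ≥
p1 = 1, p2 = 2/3 ↦ 1  ≥
p1 = 1, p2 = 1 ↦ 1  ≥
So 8 of the 16 assignments meet the threshold.

8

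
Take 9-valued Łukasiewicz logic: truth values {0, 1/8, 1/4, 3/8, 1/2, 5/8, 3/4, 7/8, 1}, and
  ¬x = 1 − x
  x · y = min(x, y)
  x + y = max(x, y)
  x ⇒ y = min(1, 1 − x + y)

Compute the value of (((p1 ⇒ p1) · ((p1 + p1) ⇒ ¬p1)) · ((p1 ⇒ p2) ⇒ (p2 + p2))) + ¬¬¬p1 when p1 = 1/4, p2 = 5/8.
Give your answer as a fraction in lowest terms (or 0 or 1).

3/4

p1 ⇒ p1 = 1/4 ⇒ 1/4 = 1
p1 + p1 = 1/4 + 1/4 = 1/4
¬p1 = ¬1/4 = 3/4
(p1 + p1) ⇒ ¬p1 = 1/4 ⇒ 3/4 = 1
(p1 ⇒ p1) · ((p1 + p1) ⇒ ¬p1) = 1 · 1 = 1
p1 ⇒ p2 = 1/4 ⇒ 5/8 = 1
p2 + p2 = 5/8 + 5/8 = 5/8
(p1 ⇒ p2) ⇒ (p2 + p2) = 1 ⇒ 5/8 = 5/8
((p1 ⇒ p1) · ((p1 + p1) ⇒ ¬p1)) · ((p1 ⇒ p2) ⇒ (p2 + p2)) = 1 · 5/8 = 5/8
¬p1 = ¬1/4 = 3/4
¬¬p1 = ¬3/4 = 1/4
¬¬¬p1 = ¬1/4 = 3/4
(((p1 ⇒ p1) · ((p1 + p1) ⇒ ¬p1)) · ((p1 ⇒ p2) ⇒ (p2 + p2))) + ¬¬¬p1 = 5/8 + 3/4 = 3/4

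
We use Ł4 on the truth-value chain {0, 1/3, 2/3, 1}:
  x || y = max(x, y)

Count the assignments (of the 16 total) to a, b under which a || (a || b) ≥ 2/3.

a = 0, b = 0 ↦ 0  <
a = 0, b = 1/3 ↦ 1/3  <
a = 0, b = 2/3 ↦ 2/3  ≥
a = 0, b = 1 ↦ 1  ≥
a = 1/3, b = 0 ↦ 1/3  <
a = 1/3, b = 1/3 ↦ 1/3  <
a = 1/3, b = 2/3 ↦ 2/3  ≥
a = 1/3, b = 1 ↦ 1  ≥
a = 2/3, b = 0 ↦ 2/3  ≥
a = 2/3, b = 1/3 ↦ 2/3  ≥
a = 2/3, b = 2/3 ↦ 2/3  ≥
a = 2/3, b = 1 ↦ 1  ≥
a = 1, b = 0 ↦ 1  ≥
a = 1, b = 1/3 ↦ 1  ≥
a = 1, b = 2/3 ↦ 1  ≥
a = 1, b = 1 ↦ 1  ≥
So 12 of the 16 assignments meet the threshold.

12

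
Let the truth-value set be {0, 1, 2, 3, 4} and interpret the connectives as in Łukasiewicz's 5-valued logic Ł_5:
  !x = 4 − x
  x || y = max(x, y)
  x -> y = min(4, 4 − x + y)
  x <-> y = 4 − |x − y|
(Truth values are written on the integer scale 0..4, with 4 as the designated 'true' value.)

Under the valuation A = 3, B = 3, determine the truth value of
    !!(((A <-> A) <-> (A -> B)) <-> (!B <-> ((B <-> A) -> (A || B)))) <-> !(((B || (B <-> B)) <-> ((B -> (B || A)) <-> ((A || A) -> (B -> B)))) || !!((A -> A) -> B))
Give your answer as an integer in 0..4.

2

A <-> A = 3 <-> 3 = 4
A -> B = 3 -> 3 = 4
(A <-> A) <-> (A -> B) = 4 <-> 4 = 4
!B = !3 = 1
B <-> A = 3 <-> 3 = 4
A || B = 3 || 3 = 3
(B <-> A) -> (A || B) = 4 -> 3 = 3
!B <-> ((B <-> A) -> (A || B)) = 1 <-> 3 = 2
((A <-> A) <-> (A -> B)) <-> (!B <-> ((B <-> A) -> (A || B))) = 4 <-> 2 = 2
!(((A <-> A) <-> (A -> B)) <-> (!B <-> ((B <-> A) -> (A || B)))) = !2 = 2
!!(((A <-> A) <-> (A -> B)) <-> (!B <-> ((B <-> A) -> (A || B)))) = !2 = 2
B <-> B = 3 <-> 3 = 4
B || (B <-> B) = 3 || 4 = 4
B || A = 3 || 3 = 3
B -> (B || A) = 3 -> 3 = 4
A || A = 3 || 3 = 3
B -> B = 3 -> 3 = 4
(A || A) -> (B -> B) = 3 -> 4 = 4
(B -> (B || A)) <-> ((A || A) -> (B -> B)) = 4 <-> 4 = 4
(B || (B <-> B)) <-> ((B -> (B || A)) <-> ((A || A) -> (B -> B))) = 4 <-> 4 = 4
A -> A = 3 -> 3 = 4
(A -> A) -> B = 4 -> 3 = 3
!((A -> A) -> B) = !3 = 1
!!((A -> A) -> B) = !1 = 3
((B || (B <-> B)) <-> ((B -> (B || A)) <-> ((A || A) -> (B -> B)))) || !!((A -> A) -> B) = 4 || 3 = 4
!(((B || (B <-> B)) <-> ((B -> (B || A)) <-> ((A || A) -> (B -> B)))) || !!((A -> A) -> B)) = !4 = 0
!!(((A <-> A) <-> (A -> B)) <-> (!B <-> ((B <-> A) -> (A || B)))) <-> !(((B || (B <-> B)) <-> ((B -> (B || A)) <-> ((A || A) -> (B -> B)))) || !!((A -> A) -> B)) = 2 <-> 0 = 2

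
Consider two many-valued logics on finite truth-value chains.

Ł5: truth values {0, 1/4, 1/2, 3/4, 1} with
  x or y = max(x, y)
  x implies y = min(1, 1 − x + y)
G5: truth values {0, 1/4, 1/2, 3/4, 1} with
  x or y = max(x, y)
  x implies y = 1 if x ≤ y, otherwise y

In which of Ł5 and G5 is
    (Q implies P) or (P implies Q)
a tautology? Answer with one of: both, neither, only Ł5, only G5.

In Ł5: every assignment gives 1 — tautology.
In G5: every assignment gives 1 — tautology.

both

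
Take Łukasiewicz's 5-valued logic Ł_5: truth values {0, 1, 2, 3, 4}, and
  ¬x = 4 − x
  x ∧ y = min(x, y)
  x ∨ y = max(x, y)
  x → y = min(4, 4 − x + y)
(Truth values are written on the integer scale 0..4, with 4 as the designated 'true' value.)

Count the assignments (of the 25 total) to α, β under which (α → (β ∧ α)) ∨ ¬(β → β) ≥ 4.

15

value 4: 15 assignments (counts)
value 3: 4 assignments
value 2: 3 assignments
value 1: 2 assignments
value 0: 1 assignment
So 15 of the 25 assignments meet the threshold.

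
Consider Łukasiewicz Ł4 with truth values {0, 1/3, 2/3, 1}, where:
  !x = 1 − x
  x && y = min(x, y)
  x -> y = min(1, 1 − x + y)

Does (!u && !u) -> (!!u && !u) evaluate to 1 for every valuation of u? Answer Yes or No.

Counterexample: take u = 0.
!u = !0 = 1
!u = !0 = 1
!u && !u = 1 && 1 = 1
!u = !0 = 1
!!u = !1 = 0
!u = !0 = 1
!!u && !u = 0 && 1 = 0
(!u && !u) -> (!!u && !u) = 1 -> 0 = 0
This gives 0 ≠ 1.

No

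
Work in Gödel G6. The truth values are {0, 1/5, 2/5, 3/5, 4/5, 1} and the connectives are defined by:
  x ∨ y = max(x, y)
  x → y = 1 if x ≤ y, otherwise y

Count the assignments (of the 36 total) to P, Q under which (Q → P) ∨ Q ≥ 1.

value 1: 26 assignments (counts)
value 4/5: 4 assignments
value 3/5: 3 assignments
value 2/5: 2 assignments
value 1/5: 1 assignment
So 26 of the 36 assignments meet the threshold.

26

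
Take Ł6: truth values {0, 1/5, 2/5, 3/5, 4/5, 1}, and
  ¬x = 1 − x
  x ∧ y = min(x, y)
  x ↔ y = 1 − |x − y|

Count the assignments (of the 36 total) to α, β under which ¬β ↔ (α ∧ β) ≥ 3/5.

18

value 1: 3 assignments (counts)
value 4/5: 11 assignments (counts)
value 3/5: 4 assignments (counts)
value 2/5: 9 assignments
value 1/5: 2 assignments
value 0: 7 assignments
So 18 of the 36 assignments meet the threshold.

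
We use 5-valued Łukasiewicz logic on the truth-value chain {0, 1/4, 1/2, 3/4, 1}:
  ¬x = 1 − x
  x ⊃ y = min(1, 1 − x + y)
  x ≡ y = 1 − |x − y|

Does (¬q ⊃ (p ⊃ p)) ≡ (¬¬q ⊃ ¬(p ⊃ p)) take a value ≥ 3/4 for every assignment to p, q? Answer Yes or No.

Counterexample: take p = 0, q = 1/2.
¬q = ¬1/2 = 1/2
p ⊃ p = 0 ⊃ 0 = 1
¬q ⊃ (p ⊃ p) = 1/2 ⊃ 1 = 1
¬q = ¬1/2 = 1/2
¬¬q = ¬1/2 = 1/2
p ⊃ p = 0 ⊃ 0 = 1
¬(p ⊃ p) = ¬1 = 0
¬¬q ⊃ ¬(p ⊃ p) = 1/2 ⊃ 0 = 1/2
(¬q ⊃ (p ⊃ p)) ≡ (¬¬q ⊃ ¬(p ⊃ p)) = 1 ≡ 1/2 = 1/2
This gives 1/2, which is below 3/4.

No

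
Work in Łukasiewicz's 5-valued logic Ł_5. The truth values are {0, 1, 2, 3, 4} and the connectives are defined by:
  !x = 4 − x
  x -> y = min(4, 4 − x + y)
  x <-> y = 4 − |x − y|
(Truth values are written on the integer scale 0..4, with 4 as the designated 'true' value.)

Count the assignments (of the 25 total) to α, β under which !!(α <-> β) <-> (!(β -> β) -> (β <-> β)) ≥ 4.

5

value 4: 5 assignments (counts)
value 3: 8 assignments
value 2: 6 assignments
value 1: 4 assignments
value 0: 2 assignments
So 5 of the 25 assignments meet the threshold.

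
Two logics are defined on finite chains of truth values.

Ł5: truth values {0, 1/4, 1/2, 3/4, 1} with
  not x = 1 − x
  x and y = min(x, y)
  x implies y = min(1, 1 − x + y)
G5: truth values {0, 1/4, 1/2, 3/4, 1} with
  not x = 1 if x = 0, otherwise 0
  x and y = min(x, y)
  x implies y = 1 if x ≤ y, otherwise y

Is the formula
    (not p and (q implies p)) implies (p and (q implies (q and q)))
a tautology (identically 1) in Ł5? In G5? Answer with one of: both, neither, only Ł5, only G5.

neither

In Ł5: at p = 0, q = 0 the value is 0 — not a tautology.
In G5: at p = 0, q = 0 the value is 0 — not a tautology.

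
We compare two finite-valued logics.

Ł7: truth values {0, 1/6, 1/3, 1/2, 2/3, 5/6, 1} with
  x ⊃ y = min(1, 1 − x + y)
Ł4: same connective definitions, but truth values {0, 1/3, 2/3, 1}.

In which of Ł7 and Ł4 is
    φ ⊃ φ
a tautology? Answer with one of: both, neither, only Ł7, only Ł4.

In Ł7: every assignment gives 1 — tautology.
In Ł4: every assignment gives 1 — tautology.

both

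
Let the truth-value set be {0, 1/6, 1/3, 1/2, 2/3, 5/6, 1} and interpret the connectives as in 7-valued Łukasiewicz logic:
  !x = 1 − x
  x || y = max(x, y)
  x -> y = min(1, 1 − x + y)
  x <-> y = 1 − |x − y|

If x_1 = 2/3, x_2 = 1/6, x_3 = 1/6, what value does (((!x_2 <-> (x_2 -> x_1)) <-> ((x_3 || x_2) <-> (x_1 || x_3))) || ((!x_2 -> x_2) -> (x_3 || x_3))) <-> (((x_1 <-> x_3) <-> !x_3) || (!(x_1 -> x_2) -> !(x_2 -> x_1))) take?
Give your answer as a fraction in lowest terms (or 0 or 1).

!x_2 = !1/6 = 5/6
x_2 -> x_1 = 1/6 -> 2/3 = 1
!x_2 <-> (x_2 -> x_1) = 5/6 <-> 1 = 5/6
x_3 || x_2 = 1/6 || 1/6 = 1/6
x_1 || x_3 = 2/3 || 1/6 = 2/3
(x_3 || x_2) <-> (x_1 || x_3) = 1/6 <-> 2/3 = 1/2
(!x_2 <-> (x_2 -> x_1)) <-> ((x_3 || x_2) <-> (x_1 || x_3)) = 5/6 <-> 1/2 = 2/3
!x_2 = !1/6 = 5/6
!x_2 -> x_2 = 5/6 -> 1/6 = 1/3
x_3 || x_3 = 1/6 || 1/6 = 1/6
(!x_2 -> x_2) -> (x_3 || x_3) = 1/3 -> 1/6 = 5/6
((!x_2 <-> (x_2 -> x_1)) <-> ((x_3 || x_2) <-> (x_1 || x_3))) || ((!x_2 -> x_2) -> (x_3 || x_3)) = 2/3 || 5/6 = 5/6
x_1 <-> x_3 = 2/3 <-> 1/6 = 1/2
!x_3 = !1/6 = 5/6
(x_1 <-> x_3) <-> !x_3 = 1/2 <-> 5/6 = 2/3
x_1 -> x_2 = 2/3 -> 1/6 = 1/2
!(x_1 -> x_2) = !1/2 = 1/2
x_2 -> x_1 = 1/6 -> 2/3 = 1
!(x_2 -> x_1) = !1 = 0
!(x_1 -> x_2) -> !(x_2 -> x_1) = 1/2 -> 0 = 1/2
((x_1 <-> x_3) <-> !x_3) || (!(x_1 -> x_2) -> !(x_2 -> x_1)) = 2/3 || 1/2 = 2/3
(((!x_2 <-> (x_2 -> x_1)) <-> ((x_3 || x_2) <-> (x_1 || x_3))) || ((!x_2 -> x_2) -> (x_3 || x_3))) <-> (((x_1 <-> x_3) <-> !x_3) || (!(x_1 -> x_2) -> !(x_2 -> x_1))) = 5/6 <-> 2/3 = 5/6

5/6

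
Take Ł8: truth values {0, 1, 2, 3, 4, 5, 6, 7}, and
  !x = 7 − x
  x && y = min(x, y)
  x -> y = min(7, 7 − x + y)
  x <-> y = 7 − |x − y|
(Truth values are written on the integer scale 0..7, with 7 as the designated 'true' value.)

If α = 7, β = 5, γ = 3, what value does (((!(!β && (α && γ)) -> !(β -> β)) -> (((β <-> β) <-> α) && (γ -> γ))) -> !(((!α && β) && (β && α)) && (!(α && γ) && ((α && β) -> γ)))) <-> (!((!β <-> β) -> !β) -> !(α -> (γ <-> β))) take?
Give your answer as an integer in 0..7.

7

!β = !5 = 2
α && γ = 7 && 3 = 3
!β && (α && γ) = 2 && 3 = 2
!(!β && (α && γ)) = !2 = 5
β -> β = 5 -> 5 = 7
!(β -> β) = !7 = 0
!(!β && (α && γ)) -> !(β -> β) = 5 -> 0 = 2
β <-> β = 5 <-> 5 = 7
(β <-> β) <-> α = 7 <-> 7 = 7
γ -> γ = 3 -> 3 = 7
((β <-> β) <-> α) && (γ -> γ) = 7 && 7 = 7
(!(!β && (α && γ)) -> !(β -> β)) -> (((β <-> β) <-> α) && (γ -> γ)) = 2 -> 7 = 7
!α = !7 = 0
!α && β = 0 && 5 = 0
β && α = 5 && 7 = 5
(!α && β) && (β && α) = 0 && 5 = 0
α && γ = 7 && 3 = 3
!(α && γ) = !3 = 4
α && β = 7 && 5 = 5
(α && β) -> γ = 5 -> 3 = 5
!(α && γ) && ((α && β) -> γ) = 4 && 5 = 4
((!α && β) && (β && α)) && (!(α && γ) && ((α && β) -> γ)) = 0 && 4 = 0
!(((!α && β) && (β && α)) && (!(α && γ) && ((α && β) -> γ))) = !0 = 7
((!(!β && (α && γ)) -> !(β -> β)) -> (((β <-> β) <-> α) && (γ -> γ))) -> !(((!α && β) && (β && α)) && (!(α && γ) && ((α && β) -> γ))) = 7 -> 7 = 7
!β = !5 = 2
!β <-> β = 2 <-> 5 = 4
!β = !5 = 2
(!β <-> β) -> !β = 4 -> 2 = 5
!((!β <-> β) -> !β) = !5 = 2
γ <-> β = 3 <-> 5 = 5
α -> (γ <-> β) = 7 -> 5 = 5
!(α -> (γ <-> β)) = !5 = 2
!((!β <-> β) -> !β) -> !(α -> (γ <-> β)) = 2 -> 2 = 7
(((!(!β && (α && γ)) -> !(β -> β)) -> (((β <-> β) <-> α) && (γ -> γ))) -> !(((!α && β) && (β && α)) && (!(α && γ) && ((α && β) -> γ)))) <-> (!((!β <-> β) -> !β) -> !(α -> (γ <-> β))) = 7 <-> 7 = 7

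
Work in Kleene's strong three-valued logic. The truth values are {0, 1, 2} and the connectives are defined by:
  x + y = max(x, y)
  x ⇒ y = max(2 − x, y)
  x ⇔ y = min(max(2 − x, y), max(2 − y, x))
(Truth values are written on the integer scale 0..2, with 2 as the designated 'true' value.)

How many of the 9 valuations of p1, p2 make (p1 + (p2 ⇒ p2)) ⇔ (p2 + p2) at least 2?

p1 = 0, p2 = 0 ↦ 0  <
p1 = 0, p2 = 1 ↦ 1  <
p1 = 0, p2 = 2 ↦ 2  ≥
p1 = 1, p2 = 0 ↦ 0  <
p1 = 1, p2 = 1 ↦ 1  <
p1 = 1, p2 = 2 ↦ 2  ≥
p1 = 2, p2 = 0 ↦ 0  <
p1 = 2, p2 = 1 ↦ 1  <
p1 = 2, p2 = 2 ↦ 2  ≥
So 3 of the 9 assignments meet the threshold.

3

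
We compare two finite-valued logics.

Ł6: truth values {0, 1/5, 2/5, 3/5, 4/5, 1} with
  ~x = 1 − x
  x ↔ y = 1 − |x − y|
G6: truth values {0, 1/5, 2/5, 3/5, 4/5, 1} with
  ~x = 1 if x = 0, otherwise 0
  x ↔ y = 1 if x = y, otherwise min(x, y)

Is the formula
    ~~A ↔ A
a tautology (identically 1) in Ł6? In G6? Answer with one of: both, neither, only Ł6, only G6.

In Ł6: every assignment gives 1 — tautology.
In G6: at A = 1/5 the value is 1/5 — not a tautology.

only Ł6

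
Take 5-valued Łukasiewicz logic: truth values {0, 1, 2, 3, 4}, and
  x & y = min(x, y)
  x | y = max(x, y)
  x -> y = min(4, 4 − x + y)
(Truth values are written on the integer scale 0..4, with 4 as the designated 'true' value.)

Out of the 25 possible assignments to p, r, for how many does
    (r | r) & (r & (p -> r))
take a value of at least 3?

10

value 4: 5 assignments (counts)
value 3: 5 assignments (counts)
value 2: 5 assignments
value 1: 5 assignments
value 0: 5 assignments
So 10 of the 25 assignments meet the threshold.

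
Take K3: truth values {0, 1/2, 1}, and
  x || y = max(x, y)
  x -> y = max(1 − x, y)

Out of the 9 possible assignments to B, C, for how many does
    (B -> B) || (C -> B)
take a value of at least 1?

B = 0, C = 0 ↦ 1  ≥
B = 0, C = 1/2 ↦ 1  ≥
B = 0, C = 1 ↦ 1  ≥
B = 1/2, C = 0 ↦ 1  ≥
B = 1/2, C = 1/2 ↦ 1/2  <
B = 1/2, C = 1 ↦ 1/2  <
B = 1, C = 0 ↦ 1  ≥
B = 1, C = 1/2 ↦ 1  ≥
B = 1, C = 1 ↦ 1  ≥
So 7 of the 9 assignments meet the threshold.

7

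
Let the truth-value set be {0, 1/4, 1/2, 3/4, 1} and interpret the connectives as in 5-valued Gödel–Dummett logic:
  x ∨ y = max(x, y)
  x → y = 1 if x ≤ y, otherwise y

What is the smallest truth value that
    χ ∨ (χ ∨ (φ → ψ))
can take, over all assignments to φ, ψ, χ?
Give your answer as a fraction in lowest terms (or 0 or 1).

Take φ = 1/4, ψ = 0, χ = 0:
φ → ψ = 1/4 → 0 = 0
χ ∨ (φ → ψ) = 0 ∨ 0 = 0
χ ∨ (χ ∨ (φ → ψ)) = 0 ∨ 0 = 0
No assignment yields a value below 0, so this is the minimum.

0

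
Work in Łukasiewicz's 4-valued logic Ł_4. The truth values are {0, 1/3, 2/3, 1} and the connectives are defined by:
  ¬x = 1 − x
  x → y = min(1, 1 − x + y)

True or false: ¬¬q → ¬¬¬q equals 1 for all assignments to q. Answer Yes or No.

No

Counterexample: take q = 2/3.
¬q = ¬2/3 = 1/3
¬¬q = ¬1/3 = 2/3
¬q = ¬2/3 = 1/3
¬¬q = ¬1/3 = 2/3
¬¬¬q = ¬2/3 = 1/3
¬¬q → ¬¬¬q = 2/3 → 1/3 = 2/3
This gives 2/3 ≠ 1.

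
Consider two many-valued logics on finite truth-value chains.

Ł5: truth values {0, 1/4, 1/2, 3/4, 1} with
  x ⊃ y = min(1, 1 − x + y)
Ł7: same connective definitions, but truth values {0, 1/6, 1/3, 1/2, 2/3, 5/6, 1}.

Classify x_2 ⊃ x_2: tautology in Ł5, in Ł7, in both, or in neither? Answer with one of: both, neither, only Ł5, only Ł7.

In Ł5: every assignment gives 1 — tautology.
In Ł7: every assignment gives 1 — tautology.

both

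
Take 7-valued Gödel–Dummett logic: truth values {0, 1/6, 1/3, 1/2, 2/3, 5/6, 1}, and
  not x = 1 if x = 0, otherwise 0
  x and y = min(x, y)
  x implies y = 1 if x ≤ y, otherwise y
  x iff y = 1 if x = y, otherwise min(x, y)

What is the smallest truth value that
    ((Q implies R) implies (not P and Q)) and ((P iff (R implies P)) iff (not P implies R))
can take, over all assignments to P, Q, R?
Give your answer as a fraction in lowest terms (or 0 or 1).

0

Take P = 0, Q = 0, R = 0:
Q implies R = 0 implies 0 = 1
not P = not 0 = 1
not P and Q = 1 and 0 = 0
(Q implies R) implies (not P and Q) = 1 implies 0 = 0
R implies P = 0 implies 0 = 1
P iff (R implies P) = 0 iff 1 = 0
not P = not 0 = 1
not P implies R = 1 implies 0 = 0
(P iff (R implies P)) iff (not P implies R) = 0 iff 0 = 1
((Q implies R) implies (not P and Q)) and ((P iff (R implies P)) iff (not P implies R)) = 0 and 1 = 0
No assignment yields a value below 0, so this is the minimum.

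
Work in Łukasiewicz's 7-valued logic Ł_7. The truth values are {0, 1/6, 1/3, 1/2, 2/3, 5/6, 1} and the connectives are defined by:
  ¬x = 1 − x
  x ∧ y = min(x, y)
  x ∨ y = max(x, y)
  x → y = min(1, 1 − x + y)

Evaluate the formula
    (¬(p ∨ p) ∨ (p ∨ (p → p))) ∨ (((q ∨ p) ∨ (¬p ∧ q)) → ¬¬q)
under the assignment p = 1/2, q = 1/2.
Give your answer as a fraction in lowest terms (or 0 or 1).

1

p ∨ p = 1/2 ∨ 1/2 = 1/2
¬(p ∨ p) = ¬1/2 = 1/2
p → p = 1/2 → 1/2 = 1
p ∨ (p → p) = 1/2 ∨ 1 = 1
¬(p ∨ p) ∨ (p ∨ (p → p)) = 1/2 ∨ 1 = 1
q ∨ p = 1/2 ∨ 1/2 = 1/2
¬p = ¬1/2 = 1/2
¬p ∧ q = 1/2 ∧ 1/2 = 1/2
(q ∨ p) ∨ (¬p ∧ q) = 1/2 ∨ 1/2 = 1/2
¬q = ¬1/2 = 1/2
¬¬q = ¬1/2 = 1/2
((q ∨ p) ∨ (¬p ∧ q)) → ¬¬q = 1/2 → 1/2 = 1
(¬(p ∨ p) ∨ (p ∨ (p → p))) ∨ (((q ∨ p) ∨ (¬p ∧ q)) → ¬¬q) = 1 ∨ 1 = 1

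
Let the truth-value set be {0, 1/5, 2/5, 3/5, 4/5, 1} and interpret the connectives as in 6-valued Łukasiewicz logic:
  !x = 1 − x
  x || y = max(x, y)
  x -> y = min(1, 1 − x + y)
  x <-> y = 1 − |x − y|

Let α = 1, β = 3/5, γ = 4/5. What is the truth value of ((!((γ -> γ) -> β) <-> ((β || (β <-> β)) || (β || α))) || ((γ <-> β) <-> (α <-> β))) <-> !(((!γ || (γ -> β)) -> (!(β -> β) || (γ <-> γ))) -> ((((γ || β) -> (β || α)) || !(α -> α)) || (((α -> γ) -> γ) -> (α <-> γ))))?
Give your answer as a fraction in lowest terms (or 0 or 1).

γ -> γ = 4/5 -> 4/5 = 1
(γ -> γ) -> β = 1 -> 3/5 = 3/5
!((γ -> γ) -> β) = !3/5 = 2/5
β <-> β = 3/5 <-> 3/5 = 1
β || (β <-> β) = 3/5 || 1 = 1
β || α = 3/5 || 1 = 1
(β || (β <-> β)) || (β || α) = 1 || 1 = 1
!((γ -> γ) -> β) <-> ((β || (β <-> β)) || (β || α)) = 2/5 <-> 1 = 2/5
γ <-> β = 4/5 <-> 3/5 = 4/5
α <-> β = 1 <-> 3/5 = 3/5
(γ <-> β) <-> (α <-> β) = 4/5 <-> 3/5 = 4/5
(!((γ -> γ) -> β) <-> ((β || (β <-> β)) || (β || α))) || ((γ <-> β) <-> (α <-> β)) = 2/5 || 4/5 = 4/5
!γ = !4/5 = 1/5
γ -> β = 4/5 -> 3/5 = 4/5
!γ || (γ -> β) = 1/5 || 4/5 = 4/5
β -> β = 3/5 -> 3/5 = 1
!(β -> β) = !1 = 0
γ <-> γ = 4/5 <-> 4/5 = 1
!(β -> β) || (γ <-> γ) = 0 || 1 = 1
(!γ || (γ -> β)) -> (!(β -> β) || (γ <-> γ)) = 4/5 -> 1 = 1
γ || β = 4/5 || 3/5 = 4/5
β || α = 3/5 || 1 = 1
(γ || β) -> (β || α) = 4/5 -> 1 = 1
α -> α = 1 -> 1 = 1
!(α -> α) = !1 = 0
((γ || β) -> (β || α)) || !(α -> α) = 1 || 0 = 1
α -> γ = 1 -> 4/5 = 4/5
(α -> γ) -> γ = 4/5 -> 4/5 = 1
α <-> γ = 1 <-> 4/5 = 4/5
((α -> γ) -> γ) -> (α <-> γ) = 1 -> 4/5 = 4/5
(((γ || β) -> (β || α)) || !(α -> α)) || (((α -> γ) -> γ) -> (α <-> γ)) = 1 || 4/5 = 1
((!γ || (γ -> β)) -> (!(β -> β) || (γ <-> γ))) -> ((((γ || β) -> (β || α)) || !(α -> α)) || (((α -> γ) -> γ) -> (α <-> γ))) = 1 -> 1 = 1
!(((!γ || (γ -> β)) -> (!(β -> β) || (γ <-> γ))) -> ((((γ || β) -> (β || α)) || !(α -> α)) || (((α -> γ) -> γ) -> (α <-> γ)))) = !1 = 0
((!((γ -> γ) -> β) <-> ((β || (β <-> β)) || (β || α))) || ((γ <-> β) <-> (α <-> β))) <-> !(((!γ || (γ -> β)) -> (!(β -> β) || (γ <-> γ))) -> ((((γ || β) -> (β || α)) || !(α -> α)) || (((α -> γ) -> γ) -> (α <-> γ)))) = 4/5 <-> 0 = 1/5

1/5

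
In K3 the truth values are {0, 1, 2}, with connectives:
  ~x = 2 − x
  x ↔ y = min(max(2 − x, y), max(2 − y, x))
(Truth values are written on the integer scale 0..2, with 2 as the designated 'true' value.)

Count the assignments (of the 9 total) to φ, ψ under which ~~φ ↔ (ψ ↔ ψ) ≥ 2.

2

φ = 0, ψ = 0 ↦ 0  <
φ = 0, ψ = 1 ↦ 1  <
φ = 0, ψ = 2 ↦ 0  <
φ = 1, ψ = 0 ↦ 1  <
φ = 1, ψ = 1 ↦ 1  <
φ = 1, ψ = 2 ↦ 1  <
φ = 2, ψ = 0 ↦ 2  ≥
φ = 2, ψ = 1 ↦ 1  <
φ = 2, ψ = 2 ↦ 2  ≥
So 2 of the 9 assignments meet the threshold.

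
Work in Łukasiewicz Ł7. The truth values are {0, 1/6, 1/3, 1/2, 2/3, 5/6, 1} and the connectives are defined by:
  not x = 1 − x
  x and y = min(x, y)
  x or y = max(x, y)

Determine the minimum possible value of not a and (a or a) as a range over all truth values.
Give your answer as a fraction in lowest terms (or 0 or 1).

0

Take a = 0:
not a = not 0 = 1
a or a = 0 or 0 = 0
not a and (a or a) = 1 and 0 = 0
No assignment yields a value below 0, so this is the minimum.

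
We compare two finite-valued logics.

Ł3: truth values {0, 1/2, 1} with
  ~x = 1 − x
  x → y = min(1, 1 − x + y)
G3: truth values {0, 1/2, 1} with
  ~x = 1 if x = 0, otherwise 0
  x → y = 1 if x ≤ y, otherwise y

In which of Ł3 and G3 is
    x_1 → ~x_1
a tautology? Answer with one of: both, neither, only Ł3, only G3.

neither

In Ł3: at x_1 = 1 the value is 0 — not a tautology.
In G3: at x_1 = 1/2 the value is 0 — not a tautology.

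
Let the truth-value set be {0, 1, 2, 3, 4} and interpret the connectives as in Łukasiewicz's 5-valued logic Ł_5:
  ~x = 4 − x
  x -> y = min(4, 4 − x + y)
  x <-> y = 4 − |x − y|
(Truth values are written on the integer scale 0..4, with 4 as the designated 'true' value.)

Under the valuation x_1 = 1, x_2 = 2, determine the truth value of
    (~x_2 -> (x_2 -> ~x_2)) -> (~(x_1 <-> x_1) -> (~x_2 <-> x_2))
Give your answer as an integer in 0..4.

4

~x_2 = ~2 = 2
~x_2 = ~2 = 2
x_2 -> ~x_2 = 2 -> 2 = 4
~x_2 -> (x_2 -> ~x_2) = 2 -> 4 = 4
x_1 <-> x_1 = 1 <-> 1 = 4
~(x_1 <-> x_1) = ~4 = 0
~x_2 = ~2 = 2
~x_2 <-> x_2 = 2 <-> 2 = 4
~(x_1 <-> x_1) -> (~x_2 <-> x_2) = 0 -> 4 = 4
(~x_2 -> (x_2 -> ~x_2)) -> (~(x_1 <-> x_1) -> (~x_2 <-> x_2)) = 4 -> 4 = 4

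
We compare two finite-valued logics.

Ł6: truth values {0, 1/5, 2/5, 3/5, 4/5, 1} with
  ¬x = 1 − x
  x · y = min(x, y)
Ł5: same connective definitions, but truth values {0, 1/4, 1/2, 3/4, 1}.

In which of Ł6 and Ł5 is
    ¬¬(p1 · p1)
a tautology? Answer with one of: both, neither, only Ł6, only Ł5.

In Ł6: at p1 = 0 the value is 0 — not a tautology.
In Ł5: at p1 = 0 the value is 0 — not a tautology.

neither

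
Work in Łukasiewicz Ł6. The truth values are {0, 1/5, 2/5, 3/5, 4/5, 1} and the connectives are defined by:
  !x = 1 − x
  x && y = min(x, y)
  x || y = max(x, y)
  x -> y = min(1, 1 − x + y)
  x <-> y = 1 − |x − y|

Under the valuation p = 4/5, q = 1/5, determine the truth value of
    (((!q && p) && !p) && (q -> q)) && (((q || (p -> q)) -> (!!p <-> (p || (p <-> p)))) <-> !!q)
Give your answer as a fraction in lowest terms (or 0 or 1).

1/5

!q = !1/5 = 4/5
!q && p = 4/5 && 4/5 = 4/5
!p = !4/5 = 1/5
(!q && p) && !p = 4/5 && 1/5 = 1/5
q -> q = 1/5 -> 1/5 = 1
((!q && p) && !p) && (q -> q) = 1/5 && 1 = 1/5
p -> q = 4/5 -> 1/5 = 2/5
q || (p -> q) = 1/5 || 2/5 = 2/5
!p = !4/5 = 1/5
!!p = !1/5 = 4/5
p <-> p = 4/5 <-> 4/5 = 1
p || (p <-> p) = 4/5 || 1 = 1
!!p <-> (p || (p <-> p)) = 4/5 <-> 1 = 4/5
(q || (p -> q)) -> (!!p <-> (p || (p <-> p))) = 2/5 -> 4/5 = 1
!q = !1/5 = 4/5
!!q = !4/5 = 1/5
((q || (p -> q)) -> (!!p <-> (p || (p <-> p)))) <-> !!q = 1 <-> 1/5 = 1/5
(((!q && p) && !p) && (q -> q)) && (((q || (p -> q)) -> (!!p <-> (p || (p <-> p)))) <-> !!q) = 1/5 && 1/5 = 1/5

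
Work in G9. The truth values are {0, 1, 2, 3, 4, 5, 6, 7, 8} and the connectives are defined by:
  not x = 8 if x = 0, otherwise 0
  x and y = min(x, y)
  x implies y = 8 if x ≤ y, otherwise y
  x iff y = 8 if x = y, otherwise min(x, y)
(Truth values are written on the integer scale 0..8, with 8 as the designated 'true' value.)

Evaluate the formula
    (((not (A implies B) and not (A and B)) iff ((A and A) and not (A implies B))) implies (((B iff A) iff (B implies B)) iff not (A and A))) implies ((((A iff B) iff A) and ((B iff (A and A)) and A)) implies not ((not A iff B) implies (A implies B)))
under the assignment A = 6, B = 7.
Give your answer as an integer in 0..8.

8

A implies B = 6 implies 7 = 8
not (A implies B) = not 8 = 0
A and B = 6 and 7 = 6
not (A and B) = not 6 = 0
not (A implies B) and not (A and B) = 0 and 0 = 0
A and A = 6 and 6 = 6
A implies B = 6 implies 7 = 8
not (A implies B) = not 8 = 0
(A and A) and not (A implies B) = 6 and 0 = 0
(not (A implies B) and not (A and B)) iff ((A and A) and not (A implies B)) = 0 iff 0 = 8
B iff A = 7 iff 6 = 6
B implies B = 7 implies 7 = 8
(B iff A) iff (B implies B) = 6 iff 8 = 6
A and A = 6 and 6 = 6
not (A and A) = not 6 = 0
((B iff A) iff (B implies B)) iff not (A and A) = 6 iff 0 = 0
((not (A implies B) and not (A and B)) iff ((A and A) and not (A implies B))) implies (((B iff A) iff (B implies B)) iff not (A and A)) = 8 implies 0 = 0
A iff B = 6 iff 7 = 6
(A iff B) iff A = 6 iff 6 = 8
A and A = 6 and 6 = 6
B iff (A and A) = 7 iff 6 = 6
(B iff (A and A)) and A = 6 and 6 = 6
((A iff B) iff A) and ((B iff (A and A)) and A) = 8 and 6 = 6
not A = not 6 = 0
not A iff B = 0 iff 7 = 0
A implies B = 6 implies 7 = 8
(not A iff B) implies (A implies B) = 0 implies 8 = 8
not ((not A iff B) implies (A implies B)) = not 8 = 0
(((A iff B) iff A) and ((B iff (A and A)) and A)) implies not ((not A iff B) implies (A implies B)) = 6 implies 0 = 0
(((not (A implies B) and not (A and B)) iff ((A and A) and not (A implies B))) implies (((B iff A) iff (B implies B)) iff not (A and A))) implies ((((A iff B) iff A) and ((B iff (A and A)) and A)) implies not ((not A iff B) implies (A implies B))) = 0 implies 0 = 8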